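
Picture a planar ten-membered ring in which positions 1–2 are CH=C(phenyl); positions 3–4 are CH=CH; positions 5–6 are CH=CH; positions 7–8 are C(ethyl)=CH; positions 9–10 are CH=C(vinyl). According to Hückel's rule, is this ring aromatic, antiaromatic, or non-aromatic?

Aromatic

Every ring atom contributes a p orbital perpendicular to the ring (each doubly-bonded ring atom is sp² with one p-orbital electron), so the π system is cyclic and fully conjugated.
Counting π electrons: 5 × 2 = 10 from the 5 double-bond units.
With 10 π electrons (n = 2), the Hückel 4n+2 condition holds.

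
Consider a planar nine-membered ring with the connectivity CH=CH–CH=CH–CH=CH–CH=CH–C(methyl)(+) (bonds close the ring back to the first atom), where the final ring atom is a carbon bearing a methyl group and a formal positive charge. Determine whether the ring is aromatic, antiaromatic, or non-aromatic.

Antiaromatic

Every ring atom contributes a p orbital perpendicular to the ring (every atom in a ring double bond is sp² and brings one electron to the p orbital; the carbocation has an empty p orbital), so the π system is cyclic and fully conjugated.
π-electron count: 4 × 2 = 8 from the double-bond units + 0 from the C(methyl)(+) atom = 8.
8 is a 4n count (n = 2), so the planar conjugated ring is antiaromatic.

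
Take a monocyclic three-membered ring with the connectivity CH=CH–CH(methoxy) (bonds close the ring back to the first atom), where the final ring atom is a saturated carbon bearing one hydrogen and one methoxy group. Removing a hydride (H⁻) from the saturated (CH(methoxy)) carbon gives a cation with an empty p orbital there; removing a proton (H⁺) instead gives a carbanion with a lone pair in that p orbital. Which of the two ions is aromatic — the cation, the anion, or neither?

Both ions have a continuous loop of p orbitals — each ring atom is sp².
Cation: 1 × 2 + 0 = 2 π electrons → 4(0)+2, aromatic.
Anion: 1 × 2 + 2 = 4 π electrons → 4(1), antiaromatic.

The cation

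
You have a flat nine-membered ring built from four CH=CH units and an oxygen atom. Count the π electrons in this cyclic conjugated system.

All ring atoms are sp² and supply a p orbital to the ring (the double-bond atoms are sp², each contributing one p electron; the oxygen donates one lone pair from its p orbital); the conjugation is uninterrupted.
Tallying contributions gives 4 × 2 = 8 from the double-bond units + 2 from the O atom = 10.

10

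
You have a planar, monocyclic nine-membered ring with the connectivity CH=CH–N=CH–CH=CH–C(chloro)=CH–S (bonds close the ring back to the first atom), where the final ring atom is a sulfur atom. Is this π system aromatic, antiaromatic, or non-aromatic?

Aromatic

The p orbitals form a continuous loop: every atom in a ring double bond is sp² and brings one electron to the p orbital; each =N– nitrogen is pyridine-type (lone pair in the sp² plane, one electron in the p orbital); the sulfur donates one lone pair from its p orbital. The ring is fully conjugated.
Counting π electrons: 4 × 2 = 8 from the double-bond units + 2 from the S atom = 10.
10 = 4(2) + 2, which satisfies Hückel's 4n+2 rule.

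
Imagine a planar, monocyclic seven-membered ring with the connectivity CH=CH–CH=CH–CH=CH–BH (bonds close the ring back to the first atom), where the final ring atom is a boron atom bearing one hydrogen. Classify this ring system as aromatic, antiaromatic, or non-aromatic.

Aromatic

All ring atoms are sp² and supply a p orbital to the ring (the double-bond atoms are sp², each contributing one p electron; the boron has an empty p orbital); the conjugation is uninterrupted.
Adding the contributions, 3 × 2 = 6 from the double-bond units + 0 from the BH atom = 6.
That gives a 4n+2 count (6, n = 1).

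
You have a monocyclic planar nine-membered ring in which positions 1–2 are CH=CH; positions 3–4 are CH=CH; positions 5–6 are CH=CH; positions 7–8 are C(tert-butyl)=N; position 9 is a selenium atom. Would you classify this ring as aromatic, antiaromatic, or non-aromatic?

Aromatic

Check conjugation: every atom in a ring double bond is sp² and brings one electron to the p orbital; each =N– nitrogen is pyridine-type (lone pair in the sp² plane, one electron in the p orbital); the selenium donates one lone pair from its p orbital — every position has a p orbital, so the cyclic π system is continuous.
Adding the contributions, 4 × 2 = 8 from the double-bond units + 2 from the Se atom = 10.
That gives a 4n+2 count (10, n = 2).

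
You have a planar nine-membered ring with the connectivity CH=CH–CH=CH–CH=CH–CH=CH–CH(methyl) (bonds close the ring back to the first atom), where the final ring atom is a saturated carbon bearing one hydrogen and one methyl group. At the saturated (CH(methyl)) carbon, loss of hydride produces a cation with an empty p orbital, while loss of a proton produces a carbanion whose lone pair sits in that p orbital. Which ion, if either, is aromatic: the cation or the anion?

The anion

Once that carbon is sp², every ring atom has a p orbital and both ions are fully conjugated.
Cation: 4 × 2 + 0 = 8 π electrons → 4(2), antiaromatic.
Anion: 4 × 2 + 2 = 10 π electrons → 4(2)+2, aromatic.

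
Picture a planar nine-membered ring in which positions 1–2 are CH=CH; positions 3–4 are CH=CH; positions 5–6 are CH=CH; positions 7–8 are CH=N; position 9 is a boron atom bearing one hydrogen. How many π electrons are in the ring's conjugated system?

All ring atoms are sp² and supply a p orbital to the ring (the double-bond atoms are sp², each contributing one p electron; the doubly-bonded nitrogens are pyridine-type — their lone pairs lie in the ring plane, leaving one electron in the p orbital; the boron has an empty p orbital); the conjugation is uninterrupted.
Tallying contributions gives 4 × 2 = 8 from the double-bond units + 0 from the BH atom = 8.

8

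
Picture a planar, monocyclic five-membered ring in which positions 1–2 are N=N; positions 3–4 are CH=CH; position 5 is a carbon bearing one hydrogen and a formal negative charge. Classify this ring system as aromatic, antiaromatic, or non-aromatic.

Aromatic

All ring atoms are sp² and supply a p orbital to the ring (the double-bond atoms are sp², each contributing one p electron; the doubly-bonded nitrogens are pyridine-type — their lone pairs lie in the ring plane, leaving one electron in the p orbital; the carbanion's lone pair occupies the p orbital); the conjugation is uninterrupted.
Tallying contributions gives 2 × 2 = 4 from the double-bond units + 2 from the CH(-) atom = 6.
Since 6 = 4·1 + 2, the ring meets the 4n+2 criterion.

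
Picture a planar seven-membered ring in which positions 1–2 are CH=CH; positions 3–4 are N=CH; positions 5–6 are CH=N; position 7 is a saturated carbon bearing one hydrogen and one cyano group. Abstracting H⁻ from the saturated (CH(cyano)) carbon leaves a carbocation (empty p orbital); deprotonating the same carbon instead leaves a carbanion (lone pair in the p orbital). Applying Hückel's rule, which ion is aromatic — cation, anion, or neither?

In either ion the ring is fully conjugated: every atom, including the new sp² carbon, supplies a p orbital.
Cation: 3 × 2 + 0 = 6 π electrons → 4(1)+2, aromatic.
Anion: 3 × 2 + 2 = 8 π electrons → 4(2), antiaromatic.

The cation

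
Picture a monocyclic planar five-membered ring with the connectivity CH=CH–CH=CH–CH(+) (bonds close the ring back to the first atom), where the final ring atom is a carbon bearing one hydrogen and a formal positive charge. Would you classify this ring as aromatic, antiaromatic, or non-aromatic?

Antiaromatic

The p orbitals form a continuous loop: every atom in a ring double bond is sp² and brings one electron to the p orbital; the carbocation has an empty p orbital. The ring is fully conjugated.
Adding the contributions, 2 × 2 = 4 from the double-bond units + 0 from the CH(+) atom = 4.
With 4 = 4·1 π electrons, Hückel's rule classifies the planar ring as antiaromatic.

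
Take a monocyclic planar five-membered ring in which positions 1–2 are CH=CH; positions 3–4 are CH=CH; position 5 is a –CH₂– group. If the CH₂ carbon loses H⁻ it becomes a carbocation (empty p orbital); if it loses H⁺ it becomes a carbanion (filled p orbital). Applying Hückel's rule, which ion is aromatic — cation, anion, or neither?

Once that carbon is sp², every ring atom has a p orbital and both ions are fully conjugated.
Cation: 2 × 2 + 0 = 4 π electrons → 4(1), antiaromatic.
Anion: 2 × 2 + 2 = 6 π electrons → 4(1)+2, aromatic.

The anion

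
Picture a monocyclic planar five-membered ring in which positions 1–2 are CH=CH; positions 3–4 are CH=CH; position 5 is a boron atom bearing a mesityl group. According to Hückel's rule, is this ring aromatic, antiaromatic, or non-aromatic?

Antiaromatic

The p orbitals form a continuous loop: each doubly-bonded ring atom is sp² with one p-orbital electron; the boron has an empty p orbital. The ring is fully conjugated.
π-electron count: 2 × 2 = 4 from the double-bond units + 0 from the B(mesityl) atom = 4.
4 = 4(1); a planar, fully conjugated 4n system is antiaromatic.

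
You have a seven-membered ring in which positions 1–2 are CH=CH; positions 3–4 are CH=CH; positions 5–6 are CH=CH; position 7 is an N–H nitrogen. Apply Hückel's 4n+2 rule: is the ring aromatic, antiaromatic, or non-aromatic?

Check conjugation: every atom in a ring double bond is sp² and brings one electron to the p orbital; the pyrrole-type nitrogen donates its lone pair from the p orbital — every position has a p orbital, so the cyclic π system is continuous.
Tallying contributions gives 3 × 2 = 6 from the double-bond units + 2 from the NH atom = 8.
8 = 4(2); a planar, fully conjugated 4n system is antiaromatic.

Antiaromatic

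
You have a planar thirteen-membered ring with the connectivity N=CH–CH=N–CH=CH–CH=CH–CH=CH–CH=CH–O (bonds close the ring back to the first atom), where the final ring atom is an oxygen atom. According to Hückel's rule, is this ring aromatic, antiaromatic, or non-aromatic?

The p orbitals form a continuous loop: every atom in a ring double bond is sp² and brings one electron to the p orbital; each =N– nitrogen is pyridine-type (lone pair in the sp² plane, one electron in the p orbital); the oxygen donates one lone pair from its p orbital. The ring is fully conjugated.
Adding the contributions, 6 × 2 = 12 from the double-bond units + 2 from the O atom = 14.
Since 14 = 4·3 + 2, the ring meets the 4n+2 criterion.

Aromatic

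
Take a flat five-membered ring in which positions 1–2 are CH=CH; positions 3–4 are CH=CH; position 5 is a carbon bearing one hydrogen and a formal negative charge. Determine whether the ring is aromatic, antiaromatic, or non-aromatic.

Aromatic

All ring atoms are sp² and supply a p orbital to the ring (the double-bond atoms are sp², each contributing one p electron; the carbanion's lone pair occupies the p orbital); the conjugation is uninterrupted.
Tallying contributions gives 2 × 2 = 4 from the double-bond units + 2 from the CH(-) atom = 6.
6 = 4(1) + 2, which satisfies Hückel's 4n+2 rule.
(This ring is the cyclopentadienyl anion.)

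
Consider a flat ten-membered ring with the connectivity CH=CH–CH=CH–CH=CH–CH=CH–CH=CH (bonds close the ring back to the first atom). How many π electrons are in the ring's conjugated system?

The p orbitals form a continuous loop: the double-bond atoms are sp², each contributing one p electron. The ring is fully conjugated.
π-electron count: 5 × 2 = 10 from the 5 double-bond units.

10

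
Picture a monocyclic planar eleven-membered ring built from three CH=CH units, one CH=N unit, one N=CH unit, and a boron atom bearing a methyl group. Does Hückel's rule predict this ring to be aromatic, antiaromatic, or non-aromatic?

All ring atoms are sp² and supply a p orbital to the ring (each doubly-bonded ring atom is sp² with one p-orbital electron; each sp² =N– keeps its lone pair in-plane and puts one electron into the π system; the boron has an empty p orbital); the conjugation is uninterrupted.
Tallying contributions gives 5 × 2 = 10 from the double-bond units + 0 from the B(methyl) atom = 10.
With 10 π electrons (n = 2), the Hückel 4n+2 condition holds.

Aromatic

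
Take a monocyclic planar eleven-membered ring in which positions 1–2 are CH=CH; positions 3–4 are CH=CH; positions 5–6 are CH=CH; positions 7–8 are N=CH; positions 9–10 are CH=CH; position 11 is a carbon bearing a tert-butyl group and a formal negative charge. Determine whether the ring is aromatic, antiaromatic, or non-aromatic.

The p orbitals form a continuous loop: each doubly-bonded ring atom is sp² with one p-orbital electron; each =N– nitrogen is pyridine-type (lone pair in the sp² plane, one electron in the p orbital); the carbanion's lone pair occupies the p orbital. The ring is fully conjugated.
π-electron count: 5 × 2 = 10 from the double-bond units + 2 from the C(tert-butyl)(-) atom = 12.
12 is a 4n count (n = 3), so the planar conjugated ring is antiaromatic.

Antiaromatic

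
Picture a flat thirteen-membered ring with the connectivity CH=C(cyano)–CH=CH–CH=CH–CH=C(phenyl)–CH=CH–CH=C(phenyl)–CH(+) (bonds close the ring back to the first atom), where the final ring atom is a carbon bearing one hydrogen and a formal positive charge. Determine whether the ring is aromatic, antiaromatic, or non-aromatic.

The p orbitals form a continuous loop: each doubly-bonded ring atom is sp² with one p-orbital electron; the carbocation has an empty p orbital. The ring is fully conjugated.
Tallying contributions gives 6 × 2 = 12 from the double-bond units + 0 from the CH(+) atom = 12.
12 = 4(3); a planar, fully conjugated 4n system is antiaromatic.

Antiaromatic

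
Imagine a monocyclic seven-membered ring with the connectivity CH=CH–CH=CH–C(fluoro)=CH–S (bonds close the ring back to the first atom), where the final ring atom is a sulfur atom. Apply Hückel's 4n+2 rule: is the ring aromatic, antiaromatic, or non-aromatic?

The p orbitals form a continuous loop: the double-bond atoms are sp², each contributing one p electron; the sulfur donates one lone pair from its p orbital. The ring is fully conjugated.
Tallying contributions gives 3 × 2 = 6 from the double-bond units + 2 from the S atom = 8.
8 = 4(2); a planar, fully conjugated 4n system is antiaromatic.

Antiaromatic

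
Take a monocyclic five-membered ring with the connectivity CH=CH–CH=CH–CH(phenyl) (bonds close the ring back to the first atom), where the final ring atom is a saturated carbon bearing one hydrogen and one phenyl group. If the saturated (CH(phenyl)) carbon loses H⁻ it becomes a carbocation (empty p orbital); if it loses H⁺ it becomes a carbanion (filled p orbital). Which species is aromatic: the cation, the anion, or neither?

The anion

In either ion the ring is fully conjugated: every atom, including the new sp² carbon, supplies a p orbital.
Cation: 2 × 2 + 0 = 4 π electrons → 4(1), antiaromatic.
Anion: 2 × 2 + 2 = 6 π electrons → 4(1)+2, aromatic.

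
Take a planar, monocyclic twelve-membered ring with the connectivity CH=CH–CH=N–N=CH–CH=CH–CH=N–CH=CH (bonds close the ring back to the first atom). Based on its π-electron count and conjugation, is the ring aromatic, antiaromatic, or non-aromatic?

Antiaromatic

The p orbitals form a continuous loop: each doubly-bonded ring atom is sp² with one p-orbital electron; the doubly-bonded nitrogens are pyridine-type — their lone pairs lie in the ring plane, leaving one electron in the p orbital. The ring is fully conjugated.
Counting π electrons: 6 × 2 = 12 from the 6 double-bond units.
12 = 4(3); a planar, fully conjugated 4n system is antiaromatic.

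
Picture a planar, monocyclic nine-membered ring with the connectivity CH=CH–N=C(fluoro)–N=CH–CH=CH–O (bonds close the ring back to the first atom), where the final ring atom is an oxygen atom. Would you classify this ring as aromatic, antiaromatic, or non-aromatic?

Aromatic

The p orbitals form a continuous loop: the double-bond atoms are sp², each contributing one p electron; the doubly-bonded nitrogens are pyridine-type — their lone pairs lie in the ring plane, leaving one electron in the p orbital; the oxygen donates one lone pair from its p orbital. The ring is fully conjugated.
Counting π electrons: 4 × 2 = 8 from the double-bond units + 2 from the O atom = 10.
That gives a 4n+2 count (10, n = 2).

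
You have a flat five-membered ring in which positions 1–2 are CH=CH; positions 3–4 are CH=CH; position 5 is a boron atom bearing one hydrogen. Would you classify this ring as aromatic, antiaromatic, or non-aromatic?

The p orbitals form a continuous loop: every atom in a ring double bond is sp² and brings one electron to the p orbital; the boron has an empty p orbital. The ring is fully conjugated.
π-electron count: 2 × 2 = 4 from the double-bond units + 0 from the BH atom = 4.
With 4 = 4·1 π electrons, Hückel's rule classifies the planar ring as antiaromatic.
(This ring is borole.)

Antiaromatic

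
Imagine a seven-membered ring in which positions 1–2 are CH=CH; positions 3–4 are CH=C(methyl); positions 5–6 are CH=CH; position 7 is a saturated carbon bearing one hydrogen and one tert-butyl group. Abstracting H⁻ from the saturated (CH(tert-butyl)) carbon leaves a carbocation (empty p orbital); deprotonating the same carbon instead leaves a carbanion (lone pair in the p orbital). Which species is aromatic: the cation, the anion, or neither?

Once that carbon is sp², every ring atom has a p orbital and both ions are fully conjugated.
Cation: 3 × 2 + 0 = 6 π electrons → 4(1)+2, aromatic.
Anion: 3 × 2 + 2 = 8 π electrons → 4(2), antiaromatic.

The cation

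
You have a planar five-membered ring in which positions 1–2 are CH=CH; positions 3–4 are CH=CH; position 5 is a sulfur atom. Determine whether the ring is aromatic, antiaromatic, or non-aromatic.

Check conjugation: every atom in a ring double bond is sp² and brings one electron to the p orbital; the sulfur donates one lone pair from its p orbital — every position has a p orbital, so the cyclic π system is continuous.
π-electron count: 2 × 2 = 4 from the double-bond units + 2 from the S atom = 6.
6 = 4(1) + 2, which satisfies Hückel's 4n+2 rule.
(The species described is thiophene.)

Aromatic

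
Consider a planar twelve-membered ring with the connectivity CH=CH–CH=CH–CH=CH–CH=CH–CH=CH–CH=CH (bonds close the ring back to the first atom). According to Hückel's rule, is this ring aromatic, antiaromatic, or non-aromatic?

All ring atoms are sp² and supply a p orbital to the ring (each doubly-bonded ring atom is sp² with one p-orbital electron); the conjugation is uninterrupted.
Counting π electrons: 6 × 2 = 12 from the 6 double-bond units.
12 = 4(3); a planar, fully conjugated 4n system is antiaromatic.

Antiaromatic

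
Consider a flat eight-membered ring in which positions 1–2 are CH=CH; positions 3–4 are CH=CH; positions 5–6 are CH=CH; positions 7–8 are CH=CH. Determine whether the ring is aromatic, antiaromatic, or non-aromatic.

The p orbitals form a continuous loop: the double-bond atoms are sp², each contributing one p electron. The ring is fully conjugated.
Adding the contributions, 4 × 2 = 8 from the 4 double-bond units.
A 4n π count (8, n = 2) in a planar conjugated ring means antiaromatic.

Antiaromatic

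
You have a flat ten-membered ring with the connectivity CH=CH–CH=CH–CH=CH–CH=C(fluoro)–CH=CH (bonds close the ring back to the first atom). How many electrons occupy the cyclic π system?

10

All ring atoms are sp² and supply a p orbital to the ring (the double-bond atoms are sp², each contributing one p electron); the conjugation is uninterrupted.
π-electron count: 5 × 2 = 10 from the 5 double-bond units.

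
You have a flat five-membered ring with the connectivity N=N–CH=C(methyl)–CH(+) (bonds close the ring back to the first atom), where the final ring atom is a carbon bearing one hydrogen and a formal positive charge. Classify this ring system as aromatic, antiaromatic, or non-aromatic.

Every ring atom contributes a p orbital perpendicular to the ring (every atom in a ring double bond is sp² and brings one electron to the p orbital; each =N– nitrogen is pyridine-type (lone pair in the sp² plane, one electron in the p orbital); the carbocation has an empty p orbital), so the π system is cyclic and fully conjugated.
Tallying contributions gives 2 × 2 = 4 from the double-bond units + 0 from the CH(+) atom = 4.
A 4n π count (4, n = 1) in a planar conjugated ring means antiaromatic.

Antiaromatic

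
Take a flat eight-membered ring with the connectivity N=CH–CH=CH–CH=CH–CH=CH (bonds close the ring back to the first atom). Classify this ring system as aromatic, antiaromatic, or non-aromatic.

Antiaromatic

All ring atoms are sp² and supply a p orbital to the ring (every atom in a ring double bond is sp² and brings one electron to the p orbital; the doubly-bonded nitrogens are pyridine-type — their lone pairs lie in the ring plane, leaving one electron in the p orbital); the conjugation is uninterrupted.
Adding the contributions, 4 × 2 = 8 from the 4 double-bond units.
With 8 = 4·2 π electrons, Hückel's rule classifies the planar ring as antiaromatic.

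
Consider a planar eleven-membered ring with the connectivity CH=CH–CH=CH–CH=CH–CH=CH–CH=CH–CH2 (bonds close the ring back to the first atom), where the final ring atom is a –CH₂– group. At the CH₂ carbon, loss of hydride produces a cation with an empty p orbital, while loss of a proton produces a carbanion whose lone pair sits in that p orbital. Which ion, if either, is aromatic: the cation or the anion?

Once that carbon is sp², every ring atom has a p orbital and both ions are fully conjugated.
Cation: 5 × 2 + 0 = 10 π electrons → 4(2)+2, aromatic.
Anion: 5 × 2 + 2 = 12 π electrons → 4(3), antiaromatic.

The cation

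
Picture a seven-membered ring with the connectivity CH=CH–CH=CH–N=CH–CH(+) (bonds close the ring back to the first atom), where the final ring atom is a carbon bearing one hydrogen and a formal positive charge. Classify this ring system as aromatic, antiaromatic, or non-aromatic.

Aromatic

The p orbitals form a continuous loop: every atom in a ring double bond is sp² and brings one electron to the p orbital; each sp² =N– keeps its lone pair in-plane and puts one electron into the π system; the carbocation has an empty p orbital. The ring is fully conjugated.
Tallying contributions gives 3 × 2 = 6 from the double-bond units + 0 from the CH(+) atom = 6.
That gives a 4n+2 count (6, n = 1).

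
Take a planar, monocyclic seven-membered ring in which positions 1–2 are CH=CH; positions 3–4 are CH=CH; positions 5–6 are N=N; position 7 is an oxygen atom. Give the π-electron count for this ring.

8

Every ring atom contributes a p orbital perpendicular to the ring (each doubly-bonded ring atom is sp² with one p-orbital electron; each =N– nitrogen is pyridine-type (lone pair in the sp² plane, one electron in the p orbital); the oxygen donates one lone pair from its p orbital), so the π system is cyclic and fully conjugated.
Adding the contributions, 3 × 2 = 6 from the double-bond units + 2 from the O atom = 8.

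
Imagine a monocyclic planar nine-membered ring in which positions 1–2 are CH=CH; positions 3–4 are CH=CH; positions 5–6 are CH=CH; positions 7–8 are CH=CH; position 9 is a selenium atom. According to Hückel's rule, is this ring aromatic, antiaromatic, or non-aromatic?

Aromatic

Check conjugation: the double-bond atoms are sp², each contributing one p electron; the selenium donates one lone pair from its p orbital — every position has a p orbital, so the cyclic π system is continuous.
Adding the contributions, 4 × 2 = 8 from the double-bond units + 2 from the Se atom = 10.
That gives a 4n+2 count (10, n = 2).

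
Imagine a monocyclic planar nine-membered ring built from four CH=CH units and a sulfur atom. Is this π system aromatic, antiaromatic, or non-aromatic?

Aromatic

All ring atoms are sp² and supply a p orbital to the ring (the double-bond atoms are sp², each contributing one p electron; the sulfur donates one lone pair from its p orbital); the conjugation is uninterrupted.
Tallying contributions gives 4 × 2 = 8 from the double-bond units + 2 from the S atom = 10.
With 10 π electrons (n = 2), the Hückel 4n+2 condition holds.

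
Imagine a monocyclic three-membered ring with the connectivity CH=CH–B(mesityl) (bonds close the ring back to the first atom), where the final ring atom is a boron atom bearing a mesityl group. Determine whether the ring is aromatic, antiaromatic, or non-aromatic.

Aromatic

Check conjugation: every atom in a ring double bond is sp² and brings one electron to the p orbital; the boron has an empty p orbital — every position has a p orbital, so the cyclic π system is continuous.
Adding the contributions, 1 × 2 = 2 from the double-bond unit + 0 from the B(mesityl) atom = 2.
With 2 π electrons (n = 0), the Hückel 4n+2 condition holds.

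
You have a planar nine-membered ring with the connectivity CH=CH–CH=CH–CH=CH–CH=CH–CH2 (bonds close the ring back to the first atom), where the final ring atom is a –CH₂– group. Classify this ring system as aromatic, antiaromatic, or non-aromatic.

The CH2 carbon is saturated: the tetrahedral CH₂ carbon is sp³ and has no p orbital in the ring π system. Conjugation is not continuous around the ring.
A ring that is not fully conjugated cannot be aromatic or antiaromatic regardless of its π-electron count.

Non-aromatic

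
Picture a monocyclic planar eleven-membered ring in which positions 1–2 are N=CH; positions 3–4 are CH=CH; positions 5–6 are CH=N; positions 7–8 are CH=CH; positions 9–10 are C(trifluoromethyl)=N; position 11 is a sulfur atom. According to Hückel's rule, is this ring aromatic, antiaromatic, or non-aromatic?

Every ring atom contributes a p orbital perpendicular to the ring (the double-bond atoms are sp², each contributing one p electron; each =N– nitrogen is pyridine-type (lone pair in the sp² plane, one electron in the p orbital); the sulfur donates one lone pair from its p orbital), so the π system is cyclic and fully conjugated.
Tallying contributions gives 5 × 2 = 10 from the double-bond units + 2 from the S atom = 12.
A 4n π count (12, n = 3) in a planar conjugated ring means antiaromatic.

Antiaromatic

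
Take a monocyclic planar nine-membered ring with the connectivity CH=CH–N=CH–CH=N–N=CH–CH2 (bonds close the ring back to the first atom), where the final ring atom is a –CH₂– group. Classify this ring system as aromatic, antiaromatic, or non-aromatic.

Non-aromatic

The CH2 position has four σ bonds — the tetrahedral CH₂ carbon is sp³ and has no p orbital in the ring π system — so the cyclic conjugation is interrupted.
A ring that is not fully conjugated cannot be aromatic or antiaromatic regardless of its π-electron count.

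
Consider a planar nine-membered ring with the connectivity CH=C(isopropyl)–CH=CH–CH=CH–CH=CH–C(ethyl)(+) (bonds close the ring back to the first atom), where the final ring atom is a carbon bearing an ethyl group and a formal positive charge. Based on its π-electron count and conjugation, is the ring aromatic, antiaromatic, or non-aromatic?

Every ring atom contributes a p orbital perpendicular to the ring (every atom in a ring double bond is sp² and brings one electron to the p orbital; the carbocation has an empty p orbital), so the π system is cyclic and fully conjugated.
π-electron count: 4 × 2 = 8 from the double-bond units + 0 from the C(ethyl)(+) atom = 8.
With 8 = 4·2 π electrons, Hückel's rule classifies the planar ring as antiaromatic.

Antiaromatic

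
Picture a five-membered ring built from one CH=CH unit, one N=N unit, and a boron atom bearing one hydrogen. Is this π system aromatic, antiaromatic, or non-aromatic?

Check conjugation: each doubly-bonded ring atom is sp² with one p-orbital electron; each sp² =N– keeps its lone pair in-plane and puts one electron into the π system; the boron has an empty p orbital — every position has a p orbital, so the cyclic π system is continuous.
π-electron count: 2 × 2 = 4 from the double-bond units + 0 from the BH atom = 4.
4 = 4(1); a planar, fully conjugated 4n system is antiaromatic.

Antiaromatic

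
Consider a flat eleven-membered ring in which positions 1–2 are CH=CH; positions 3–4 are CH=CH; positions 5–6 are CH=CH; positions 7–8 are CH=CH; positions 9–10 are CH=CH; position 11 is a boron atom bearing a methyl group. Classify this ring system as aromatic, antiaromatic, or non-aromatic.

Every ring atom contributes a p orbital perpendicular to the ring (the double-bond atoms are sp², each contributing one p electron; the boron has an empty p orbital), so the π system is cyclic and fully conjugated.
Counting π electrons: 5 × 2 = 10 from the double-bond units + 0 from the B(methyl) atom = 10.
10 = 4(2) + 2, which satisfies Hückel's 4n+2 rule.

Aromatic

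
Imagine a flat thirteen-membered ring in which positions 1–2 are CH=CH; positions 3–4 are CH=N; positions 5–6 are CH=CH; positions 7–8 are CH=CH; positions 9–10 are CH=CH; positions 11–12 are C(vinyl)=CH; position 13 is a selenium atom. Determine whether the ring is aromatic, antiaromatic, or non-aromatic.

The p orbitals form a continuous loop: each doubly-bonded ring atom is sp² with one p-orbital electron; the doubly-bonded nitrogens are pyridine-type — their lone pairs lie in the ring plane, leaving one electron in the p orbital; the selenium donates one lone pair from its p orbital. The ring is fully conjugated.
Counting π electrons: 6 × 2 = 12 from the double-bond units + 2 from the Se atom = 14.
14 = 4(3) + 2, which satisfies Hückel's 4n+2 rule.

Aromatic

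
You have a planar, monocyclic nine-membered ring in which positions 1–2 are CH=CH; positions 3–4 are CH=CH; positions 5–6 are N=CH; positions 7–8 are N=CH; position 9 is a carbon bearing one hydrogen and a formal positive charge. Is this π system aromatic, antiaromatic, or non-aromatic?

Antiaromatic

The p orbitals form a continuous loop: the double-bond atoms are sp², each contributing one p electron; each sp² =N– keeps its lone pair in-plane and puts one electron into the π system; the carbocation has an empty p orbital. The ring is fully conjugated.
Tallying contributions gives 4 × 2 = 8 from the double-bond units + 0 from the CH(+) atom = 8.
8 is a 4n count (n = 2), so the planar conjugated ring is antiaromatic.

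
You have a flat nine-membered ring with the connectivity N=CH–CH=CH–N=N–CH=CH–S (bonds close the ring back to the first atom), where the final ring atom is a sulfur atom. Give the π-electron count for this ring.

All ring atoms are sp² and supply a p orbital to the ring (each doubly-bonded ring atom is sp² with one p-orbital electron; each sp² =N– keeps its lone pair in-plane and puts one electron into the π system; the sulfur donates one lone pair from its p orbital); the conjugation is uninterrupted.
Adding the contributions, 4 × 2 = 8 from the double-bond units + 2 from the S atom = 10.

10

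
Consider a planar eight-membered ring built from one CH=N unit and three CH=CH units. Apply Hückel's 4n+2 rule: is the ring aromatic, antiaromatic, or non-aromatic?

All ring atoms are sp² and supply a p orbital to the ring (every atom in a ring double bond is sp² and brings one electron to the p orbital; each sp² =N– keeps its lone pair in-plane and puts one electron into the π system); the conjugation is uninterrupted.
π-electron count: 4 × 2 = 8 from the 4 double-bond units.
A 4n π count (8, n = 2) in a planar conjugated ring means antiaromatic.

Antiaromatic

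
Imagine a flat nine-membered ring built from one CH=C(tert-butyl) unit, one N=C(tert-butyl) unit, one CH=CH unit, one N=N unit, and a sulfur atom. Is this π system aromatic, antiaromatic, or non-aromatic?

Aromatic

All ring atoms are sp² and supply a p orbital to the ring (every atom in a ring double bond is sp² and brings one electron to the p orbital; each sp² =N– keeps its lone pair in-plane and puts one electron into the π system; the sulfur donates one lone pair from its p orbital); the conjugation is uninterrupted.
π-electron count: 4 × 2 = 8 from the double-bond units + 2 from the S atom = 10.
That gives a 4n+2 count (10, n = 2).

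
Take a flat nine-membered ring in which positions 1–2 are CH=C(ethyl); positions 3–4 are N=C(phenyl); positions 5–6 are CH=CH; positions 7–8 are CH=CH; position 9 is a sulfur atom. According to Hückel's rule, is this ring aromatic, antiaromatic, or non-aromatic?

Aromatic

The p orbitals form a continuous loop: every atom in a ring double bond is sp² and brings one electron to the p orbital; each =N– nitrogen is pyridine-type (lone pair in the sp² plane, one electron in the p orbital); the sulfur donates one lone pair from its p orbital. The ring is fully conjugated.
Tallying contributions gives 4 × 2 = 8 from the double-bond units + 2 from the S atom = 10.
Since 10 = 4·2 + 2, the ring meets the 4n+2 criterion.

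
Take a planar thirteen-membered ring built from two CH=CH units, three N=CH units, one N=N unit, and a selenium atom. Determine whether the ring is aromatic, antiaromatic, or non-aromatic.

Aromatic

Every ring atom contributes a p orbital perpendicular to the ring (each doubly-bonded ring atom is sp² with one p-orbital electron; each =N– nitrogen is pyridine-type (lone pair in the sp² plane, one electron in the p orbital); the selenium donates one lone pair from its p orbital), so the π system is cyclic and fully conjugated.
Tallying contributions gives 6 × 2 = 12 from the double-bond units + 2 from the Se atom = 14.
That gives a 4n+2 count (14, n = 3).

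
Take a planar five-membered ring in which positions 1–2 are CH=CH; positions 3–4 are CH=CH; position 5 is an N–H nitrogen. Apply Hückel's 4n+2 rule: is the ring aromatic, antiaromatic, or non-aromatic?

Aromatic

All ring atoms are sp² and supply a p orbital to the ring (every atom in a ring double bond is sp² and brings one electron to the p orbital; the pyrrole-type nitrogen donates its lone pair from the p orbital); the conjugation is uninterrupted.
Adding the contributions, 2 × 2 = 4 from the double-bond units + 2 from the NH atom = 6.
With 6 π electrons (n = 1), the Hückel 4n+2 condition holds.
This is pyrrole.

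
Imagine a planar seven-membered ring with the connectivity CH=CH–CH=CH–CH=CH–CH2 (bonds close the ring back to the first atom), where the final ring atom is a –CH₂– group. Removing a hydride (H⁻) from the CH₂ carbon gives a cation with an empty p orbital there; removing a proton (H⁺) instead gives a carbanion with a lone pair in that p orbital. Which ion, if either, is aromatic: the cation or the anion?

The cation

In both ions every ring atom is sp² and contributes a p orbital, so both rings are fully conjugated.
Cation: 3 × 2 + 0 = 6 π electrons → 4(1)+2, aromatic.
Anion: 3 × 2 + 2 = 8 π electrons → 4(2), antiaromatic.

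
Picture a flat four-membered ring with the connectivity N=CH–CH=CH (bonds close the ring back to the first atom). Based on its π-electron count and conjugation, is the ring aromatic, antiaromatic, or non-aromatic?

The p orbitals form a continuous loop: each doubly-bonded ring atom is sp² with one p-orbital electron; each =N– nitrogen is pyridine-type (lone pair in the sp² plane, one electron in the p orbital). The ring is fully conjugated.
Adding the contributions, 2 × 2 = 4 from the 2 double-bond units.
4 = 4(1); a planar, fully conjugated 4n system is antiaromatic.

Antiaromatic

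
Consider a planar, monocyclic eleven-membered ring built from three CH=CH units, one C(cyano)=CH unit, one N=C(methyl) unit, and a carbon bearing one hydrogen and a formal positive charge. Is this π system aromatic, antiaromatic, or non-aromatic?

Aromatic

The p orbitals form a continuous loop: the double-bond atoms are sp², each contributing one p electron; the doubly-bonded nitrogens are pyridine-type — their lone pairs lie in the ring plane, leaving one electron in the p orbital; the carbocation has an empty p orbital. The ring is fully conjugated.
Adding the contributions, 5 × 2 = 10 from the double-bond units + 0 from the CH(+) atom = 10.
That gives a 4n+2 count (10, n = 2).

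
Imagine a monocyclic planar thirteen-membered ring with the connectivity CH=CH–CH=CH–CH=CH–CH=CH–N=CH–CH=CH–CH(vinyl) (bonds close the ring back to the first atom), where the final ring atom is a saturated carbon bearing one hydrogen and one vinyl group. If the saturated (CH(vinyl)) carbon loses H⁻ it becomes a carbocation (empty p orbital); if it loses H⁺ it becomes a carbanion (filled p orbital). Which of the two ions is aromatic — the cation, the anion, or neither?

The anion

In both ions every ring atom is sp² and contributes a p orbital, so both rings are fully conjugated.
Cation: 6 × 2 + 0 = 12 π electrons → 4(3), antiaromatic.
Anion: 6 × 2 + 2 = 14 π electrons → 4(3)+2, aromatic.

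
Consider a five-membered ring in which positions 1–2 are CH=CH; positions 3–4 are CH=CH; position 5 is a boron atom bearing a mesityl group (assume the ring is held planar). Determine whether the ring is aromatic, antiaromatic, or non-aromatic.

Antiaromatic

Check conjugation: every atom in a ring double bond is sp² and brings one electron to the p orbital; the boron has an empty p orbital — every position has a p orbital, so the cyclic π system is continuous.
Counting π electrons: 2 × 2 = 4 from the double-bond units + 0 from the B(mesityl) atom = 4.
A 4n π count (4, n = 1) in a planar conjugated ring means antiaromatic.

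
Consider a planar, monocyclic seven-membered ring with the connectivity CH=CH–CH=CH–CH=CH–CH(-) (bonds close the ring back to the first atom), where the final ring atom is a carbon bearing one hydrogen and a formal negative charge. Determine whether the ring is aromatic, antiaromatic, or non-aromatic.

All ring atoms are sp² and supply a p orbital to the ring (the double-bond atoms are sp², each contributing one p electron; the carbanion's lone pair occupies the p orbital); the conjugation is uninterrupted.
π-electron count: 3 × 2 = 6 from the double-bond units + 2 from the CH(-) atom = 8.
8 is a 4n count (n = 2), so the planar conjugated ring is antiaromatic.

Antiaromatic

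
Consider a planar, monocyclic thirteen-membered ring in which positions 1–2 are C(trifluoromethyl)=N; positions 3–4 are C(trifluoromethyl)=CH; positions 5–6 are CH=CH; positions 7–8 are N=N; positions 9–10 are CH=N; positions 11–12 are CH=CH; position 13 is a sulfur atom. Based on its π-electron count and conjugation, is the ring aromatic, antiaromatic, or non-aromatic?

Check conjugation: every atom in a ring double bond is sp² and brings one electron to the p orbital; each sp² =N– keeps its lone pair in-plane and puts one electron into the π system; the sulfur donates one lone pair from its p orbital — every position has a p orbital, so the cyclic π system is continuous.
π-electron count: 6 × 2 = 12 from the double-bond units + 2 from the S atom = 14.
That gives a 4n+2 count (14, n = 3).

Aromatic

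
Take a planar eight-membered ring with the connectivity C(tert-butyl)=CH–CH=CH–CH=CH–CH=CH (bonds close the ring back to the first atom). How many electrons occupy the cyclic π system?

Every ring atom contributes a p orbital perpendicular to the ring (the double-bond atoms are sp², each contributing one p electron), so the π system is cyclic and fully conjugated.
Counting π electrons: 4 × 2 = 8 from the 4 double-bond units.

8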